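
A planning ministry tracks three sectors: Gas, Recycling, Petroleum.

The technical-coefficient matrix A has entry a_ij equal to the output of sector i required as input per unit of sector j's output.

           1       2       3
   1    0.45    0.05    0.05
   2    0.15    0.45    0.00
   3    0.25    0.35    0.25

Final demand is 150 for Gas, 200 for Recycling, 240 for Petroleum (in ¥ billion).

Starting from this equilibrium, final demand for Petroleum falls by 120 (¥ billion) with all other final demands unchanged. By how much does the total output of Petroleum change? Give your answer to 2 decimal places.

I − A =
  [   0.55    -0.05    -0.05]
  [  -0.15     0.55     0.00]
  [  -0.25    -0.35     0.75]
Cofactors of I−A, C_ij = (−1)^(i+j)·(minor ij) (rows/columns in the sector order above):
  C_11 = (0.55)(0.75) − (0.00)(-0.35) = 0.4125
  C_12 = −[(-0.15)(0.75) − (0.00)(-0.25)] = 0.1125
  C_13 = (-0.15)(-0.35) − (0.55)(-0.25) = 0.1900
  C_21 = −[(-0.05)(0.75) − (-0.05)(-0.35)] = 0.0550
  C_22 = (0.55)(0.75) − (-0.05)(-0.25) = 0.4000
  C_23 = −[(0.55)(-0.35) − (-0.05)(-0.25)] = 0.2050
  C_31 = (-0.05)(0.00) − (-0.05)(0.55) = 0.0275
  C_32 = −[(0.55)(0.00) − (-0.05)(-0.15)] = 0.0075
  C_33 = (0.55)(0.55) − (-0.05)(-0.15) = 0.2950
det(I−A) = Σ_j (I−A)_1j·C_1j = (0.55)(0.4125) + (-0.05)(0.1125) + (-0.05)(0.1900) = 0.21175
adj(I−A) = Cᵀ =
  [ 0.4125   0.0550   0.0275]
  [ 0.1125   0.4000   0.0075]
  [ 0.1900   0.2050   0.2950]
(I − A)⁻¹ = adj(I−A) / det(I−A) ≈
  [   1.9481     0.2597     0.1299]
  [   0.5313     1.8890     0.0354]
  [   0.8973     0.9681     1.3932]
Δx = (I − A)⁻¹ Δd with Δd having -120 in the Petroleum component and 0 elsewhere.
So Δx_3 = L_33 · (-120), where L_33 = adj(I−A)_33 / det(I−A) = 0.2950 / 0.21175.
Δx_3 = 0.2950 × (-120) / 0.21175 = -35.40 / 0.21175 ≈ -167.18.

Δx_3 = -167.18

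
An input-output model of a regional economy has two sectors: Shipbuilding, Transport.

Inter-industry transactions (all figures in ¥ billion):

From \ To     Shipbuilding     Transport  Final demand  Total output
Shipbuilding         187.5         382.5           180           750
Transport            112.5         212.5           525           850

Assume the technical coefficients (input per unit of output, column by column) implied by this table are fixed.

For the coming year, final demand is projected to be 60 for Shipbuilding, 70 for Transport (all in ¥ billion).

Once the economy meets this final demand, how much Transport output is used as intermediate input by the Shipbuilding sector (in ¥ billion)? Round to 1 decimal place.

z_21 = 23.2

Technical coefficients a_ij = z_ij / X_j:
  a_11 = 187.5/750 = 0.25, a_21 = 112.5/750 = 0.15
  a_12 = 382.5/850 = 0.45, a_22 = 212.5/850 = 0.25
I − A =
  [   0.75    -0.45]
  [  -0.15     0.75]
det(I−A) = (0.75)(0.75) − (-0.45)(-0.15) = 0.4950
adj(I−A) = [[0.75, 0.45], [0.15, 0.75]]
(I − A)⁻¹ = adj(I−A) / det(I−A) ≈
  [   1.5152     0.9091]
  [   0.3030     1.5152]
First solve x = (I − A)⁻¹ d = adj(I−A)·d / det(I−A); in particular x_1 = (0.75·60 + 0.45·70) / 0.4950 = 76.50 / 0.4950 ≈ 154.545.
Intermediate flow from 2 to 1: z_21 = a_21 · x_1 = 0.15 × 76.50 / 0.4950 = 11.475 / 0.4950 ≈ 23.2.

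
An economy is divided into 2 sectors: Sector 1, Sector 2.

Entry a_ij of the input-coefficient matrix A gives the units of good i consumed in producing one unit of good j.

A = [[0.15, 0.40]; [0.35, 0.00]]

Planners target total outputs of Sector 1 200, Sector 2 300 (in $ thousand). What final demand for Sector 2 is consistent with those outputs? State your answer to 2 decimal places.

I − A =
  [   0.85    -0.40]
  [  -0.35     1.00]
d = (I − A) x:
  d_1 = (+0.85)·200 + (-0.40)·300 = 50.00
  d_2 = (-0.35)·200 + (+1.00)·300 = 230.00

d_2 = 230.00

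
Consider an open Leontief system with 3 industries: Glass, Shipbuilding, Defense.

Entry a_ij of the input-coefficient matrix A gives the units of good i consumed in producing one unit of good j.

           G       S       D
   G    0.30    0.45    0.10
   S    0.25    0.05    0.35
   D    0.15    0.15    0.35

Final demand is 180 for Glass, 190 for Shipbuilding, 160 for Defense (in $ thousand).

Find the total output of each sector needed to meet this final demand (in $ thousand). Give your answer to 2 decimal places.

x_G = 714.25, x_S = 589.49, x_D = 547.02

I − A =
  [   0.70    -0.45    -0.10]
  [  -0.25     0.95    -0.35]
  [  -0.15    -0.15     0.65]
Cofactors of I−A, C_ij = (−1)^(i+j)·(minor ij) (rows/columns in the sector order above):
  C_11 = (0.95)(0.65) − (-0.35)(-0.15) = 0.5650
  C_12 = −[(-0.25)(0.65) − (-0.35)(-0.15)] = 0.2150
  C_13 = (-0.25)(-0.15) − (0.95)(-0.15) = 0.1800
  C_21 = −[(-0.45)(0.65) − (-0.10)(-0.15)] = 0.3075
  C_22 = (0.70)(0.65) − (-0.10)(-0.15) = 0.4400
  C_23 = −[(0.70)(-0.15) − (-0.45)(-0.15)] = 0.1725
  C_31 = (-0.45)(-0.35) − (-0.10)(0.95) = 0.2525
  C_32 = −[(0.70)(-0.35) − (-0.10)(-0.25)] = 0.2700
  C_33 = (0.70)(0.95) − (-0.45)(-0.25) = 0.5525
det(I−A) = Σ_j (I−A)_1j·C_1j = (0.70)(0.5650) + (-0.45)(0.2150) + (-0.10)(0.1800) = 0.28075
adj(I−A) = Cᵀ =
  [ 0.5650   0.3075   0.2525]
  [ 0.2150   0.4400   0.2700]
  [ 0.1800   0.1725   0.5525]
(I − A)⁻¹ = adj(I−A) / det(I−A) ≈
  [   2.0125     1.0953     0.8994]
  [   0.7658     1.5672     0.9617]
  [   0.6411     0.6144     1.9679]
x = (I − A)⁻¹ d = adj(I−A)·d / det(I−A), with det(I−A) = 0.28075:
  x_G = (0.5650·180 + 0.3075·190 + 0.2525·160) / 0.28075 = 200.525 / 0.28075 ≈ 714.25
  x_S = (0.2150·180 + 0.4400·190 + 0.2700·160) / 0.28075 = 165.50 / 0.28075 ≈ 589.49
  x_D = (0.1800·180 + 0.1725·190 + 0.5525·160) / 0.28075 = 153.575 / 0.28075 ≈ 547.02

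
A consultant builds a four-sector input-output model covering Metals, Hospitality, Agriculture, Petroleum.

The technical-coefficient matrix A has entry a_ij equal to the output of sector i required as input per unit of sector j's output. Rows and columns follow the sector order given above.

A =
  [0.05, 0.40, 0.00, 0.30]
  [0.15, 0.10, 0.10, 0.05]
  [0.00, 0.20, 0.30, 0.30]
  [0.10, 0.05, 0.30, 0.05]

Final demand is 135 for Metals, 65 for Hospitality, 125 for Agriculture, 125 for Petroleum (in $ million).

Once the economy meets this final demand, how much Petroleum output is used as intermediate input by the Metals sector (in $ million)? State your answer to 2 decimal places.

z_41 = 30.69

I − A =
  [   0.95    -0.40     0.00    -0.30]
  [  -0.15     0.90    -0.10    -0.05]
  [   0.00    -0.20     0.70    -0.30]
  [  -0.10    -0.05    -0.30     0.95]
Compute the cofactors C_ij = (−1)^(i+j)·(3×3 minor ij) of I−A; the adjugate is their transpose:
adj(I−A) = Cᵀ =
  [ 0.492250   0.258500   0.126500   0.209000]
  [ 0.092750   0.525250   0.115000   0.093250]
  [ 0.058750   0.200750   0.721625   0.257000]
  [ 0.075250   0.118250   0.247250   0.537500]
det(I−A) = Σ_j (I−A)_1j·C_1j = (0.95)(0.492250) + (-0.40)(0.092750) + (0.00)(0.058750) + (-0.30)(0.075250) = 0.4079625
(I − A)⁻¹ = adj(I−A) / det(I−A) ≈
  [   1.2066     0.6336     0.3101     0.5123]
  [   0.2273     1.2875     0.2819     0.2286]
  [   0.1440     0.4921     1.7689     0.6300]
  [   0.1845     0.2899     0.6061     1.3175]
First solve x = (I − A)⁻¹ d = adj(I−A)·d / det(I−A); in particular x_1 = (0.492250·135 + 0.258500·65 + 0.126500·125 + 0.209000·125) / 0.4079625 = 125.19375 / 0.4079625 ≈ 306.8756.
Intermediate flow from 4 to 1: z_41 = a_41 · x_1 = 0.10 × 125.19375 / 0.4079625 = 12.519375 / 0.4079625 ≈ 30.69.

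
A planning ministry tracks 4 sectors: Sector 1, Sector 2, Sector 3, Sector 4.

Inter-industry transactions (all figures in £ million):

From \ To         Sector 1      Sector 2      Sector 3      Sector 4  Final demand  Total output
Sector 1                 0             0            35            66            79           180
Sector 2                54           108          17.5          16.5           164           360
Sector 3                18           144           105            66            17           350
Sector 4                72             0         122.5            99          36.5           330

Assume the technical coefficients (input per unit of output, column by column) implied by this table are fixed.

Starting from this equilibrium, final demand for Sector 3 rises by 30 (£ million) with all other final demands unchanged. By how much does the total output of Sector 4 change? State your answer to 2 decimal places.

Technical coefficients a_ij = z_ij / X_j:
  a_11 = 0/180 = 0.00, a_21 = 54/180 = 0.30, a_31 = 18/180 = 0.10, a_41 = 72/180 = 0.40
  a_12 = 0/360 = 0.00, a_22 = 108/360 = 0.30, a_32 = 144/360 = 0.40, a_42 = 0/360 = 0.00
  a_13 = 35/350 = 0.10, a_23 = 17.5/350 = 0.05, a_33 = 105/350 = 0.30, a_43 = 122.5/350 = 0.35
  a_14 = 66/330 = 0.20, a_24 = 16.5/330 = 0.05, a_34 = 66/330 = 0.20, a_44 = 99/330 = 0.30
I − A =
  [   1.00     0.00    -0.10    -0.20]
  [  -0.30     0.70    -0.05    -0.05]
  [  -0.10    -0.40     0.70    -0.20]
  [  -0.40     0.00    -0.35     0.70]
Compute the cofactors C_ij = (−1)^(i+j)·(3×3 minor ij) of I−A; the adjugate is their transpose:
adj(I−A) = Cᵀ =
  [ 0.27300   0.05600   0.09800   0.11000]
  [ 0.14925   0.34200   0.09250   0.09350]
  [ 0.19700   0.24800   0.43400   0.19800]
  [ 0.25450   0.15600   0.27300   0.45100]
det(I−A) = Σ_j (I−A)_1j·C_1j = (1.00)(0.27300) + (0.00)(0.14925) + (-0.10)(0.19700) + (-0.20)(0.25450) = 0.2024
(I − A)⁻¹ = adj(I−A) / det(I−A) ≈
  [   1.3488     0.2767     0.4842     0.5435]
  [   0.7374     1.6897     0.4570     0.4620]
  [   0.9733     1.2253     2.1443     0.9783]
  [   1.2574     0.7708     1.3488     2.2283]
Δx = (I − A)⁻¹ Δd with Δd having +30 in the Sector 3 component and 0 elsewhere.
So Δx_4 = L_43 · (+30), where L_43 = adj(I−A)_43 / det(I−A) = 0.27300 / 0.2024.
Δx_4 = 0.27300 × (+30) / 0.2024 = 8.19 / 0.2024 ≈ 40.46.

Δx_4 = 40.46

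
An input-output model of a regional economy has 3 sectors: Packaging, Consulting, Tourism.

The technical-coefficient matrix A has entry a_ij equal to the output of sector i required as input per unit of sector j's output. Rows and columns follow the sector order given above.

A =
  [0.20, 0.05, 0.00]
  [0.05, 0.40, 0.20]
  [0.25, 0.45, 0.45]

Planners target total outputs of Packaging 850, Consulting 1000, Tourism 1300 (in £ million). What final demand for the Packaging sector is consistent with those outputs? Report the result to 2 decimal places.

I − A =
  [   0.80    -0.05     0.00]
  [  -0.05     0.60    -0.20]
  [  -0.25    -0.45     0.55]
d = (I − A) x:
  d_1 = (+0.80)·850 + (-0.05)·1000 + (+0.00)·1300 = 630.00
  d_2 = (-0.05)·850 + (+0.60)·1000 + (-0.20)·1300 = 297.50
  d_3 = (-0.25)·850 + (-0.45)·1000 + (+0.55)·1300 = 52.50

d_1 = 630.00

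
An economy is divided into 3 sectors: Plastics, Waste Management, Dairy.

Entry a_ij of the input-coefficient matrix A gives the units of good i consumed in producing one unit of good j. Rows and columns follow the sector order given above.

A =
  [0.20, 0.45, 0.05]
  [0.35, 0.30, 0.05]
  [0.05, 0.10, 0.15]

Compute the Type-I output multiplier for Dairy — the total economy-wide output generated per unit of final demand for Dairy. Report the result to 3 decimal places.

m_D = 1.552

I − A =
  [   0.80    -0.45    -0.05]
  [  -0.35     0.70    -0.05]
  [  -0.05    -0.10     0.85]
Cofactors of I−A, C_ij = (−1)^(i+j)·(minor ij) (rows/columns in the sector order above):
  C_11 = (0.70)(0.85) − (-0.05)(-0.10) = 0.5900
  C_12 = −[(-0.35)(0.85) − (-0.05)(-0.05)] = 0.3000
  C_13 = (-0.35)(-0.10) − (0.70)(-0.05) = 0.0700
  C_21 = −[(-0.45)(0.85) − (-0.05)(-0.10)] = 0.3875
  C_22 = (0.80)(0.85) − (-0.05)(-0.05) = 0.6775
  C_23 = −[(0.80)(-0.10) − (-0.45)(-0.05)] = 0.1025
  C_31 = (-0.45)(-0.05) − (-0.05)(0.70) = 0.0575
  C_32 = −[(0.80)(-0.05) − (-0.05)(-0.35)] = 0.0575
  C_33 = (0.80)(0.70) − (-0.45)(-0.35) = 0.4025
det(I−A) = Σ_j (I−A)_1j·C_1j = (0.80)(0.5900) + (-0.45)(0.3000) + (-0.05)(0.0700) = 0.3335
adj(I−A) = Cᵀ =
  [ 0.5900   0.3875   0.0575]
  [ 0.3000   0.6775   0.0575]
  [ 0.0700   0.1025   0.4025]
(I − A)⁻¹ = adj(I−A) / det(I−A) ≈
  [   1.7691     1.1619     0.1724]
  [   0.8996     2.0315     0.1724]
  [   0.2099     0.3073     1.2069]
The output multiplier for sector j is the column-j sum of the Leontief inverse (I − A)⁻¹ = adj(I−A) / det(I−A).
Column D of adj(I−A): (0.0575, 0.0575, 0.4025); det(I−A) = 0.3335.
m_D = (0.0575 + 0.0575 + 0.4025) / 0.3335 = 0.5175 / 0.3335 ≈ 1.552.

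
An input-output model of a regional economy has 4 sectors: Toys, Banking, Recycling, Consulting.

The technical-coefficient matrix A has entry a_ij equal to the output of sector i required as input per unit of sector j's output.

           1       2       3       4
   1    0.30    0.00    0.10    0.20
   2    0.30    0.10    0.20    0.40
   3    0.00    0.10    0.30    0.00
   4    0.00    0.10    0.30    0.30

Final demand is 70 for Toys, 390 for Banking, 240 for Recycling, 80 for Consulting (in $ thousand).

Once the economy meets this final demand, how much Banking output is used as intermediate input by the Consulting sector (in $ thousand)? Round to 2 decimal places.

z_24 = 171.63

I − A =
  [   0.70     0.00    -0.10    -0.20]
  [  -0.30     0.90    -0.20    -0.40]
  [   0.00    -0.10     0.70     0.00]
  [   0.00    -0.10    -0.30     0.70]
Compute the cofactors C_ij = (−1)^(i+j)·(3×3 minor ij) of I−A; the adjugate is their transpose:
adj(I−A) = Cᵀ =
  [ 0.3870   0.0270   0.1170   0.1260]
  [ 0.1470   0.3430   0.2210   0.2380]
  [ 0.0210   0.0490   0.4070   0.0340]
  [ 0.0300   0.0700   0.2060   0.4240]
det(I−A) = Σ_j (I−A)_1j·C_1j = (0.70)(0.3870) + (0.00)(0.1470) + (-0.10)(0.0210) + (-0.20)(0.0300) = 0.2628
(I − A)⁻¹ = adj(I−A) / det(I−A) ≈
  [   1.4726     0.1027     0.4452     0.4795]
  [   0.5594     1.3052     0.8409     0.9056]
  [   0.0799     0.1865     1.5487     0.1294]
  [   0.1142     0.2664     0.7839     1.6134]
First solve x = (I − A)⁻¹ d = adj(I−A)·d / det(I−A); in particular x_4 = (0.0300·70 + 0.0700·390 + 0.2060·240 + 0.4240·80) / 0.2628 = 112.76 / 0.2628 ≈ 429.0715.
Intermediate flow from 2 to 4: z_24 = a_24 · x_4 = 0.40 × 112.76 / 0.2628 = 45.104 / 0.2628 ≈ 171.63.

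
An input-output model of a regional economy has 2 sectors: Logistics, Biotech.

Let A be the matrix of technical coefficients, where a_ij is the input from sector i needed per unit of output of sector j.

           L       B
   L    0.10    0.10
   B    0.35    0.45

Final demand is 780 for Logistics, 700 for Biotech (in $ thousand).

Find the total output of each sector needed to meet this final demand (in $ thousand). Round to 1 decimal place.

I − A =
  [   0.90    -0.10]
  [  -0.35     0.55]
det(I−A) = (0.90)(0.55) − (-0.10)(-0.35) = 0.4600
adj(I−A) = [[0.55, 0.10], [0.35, 0.90]]
(I − A)⁻¹ = adj(I−A) / det(I−A) ≈
  [   1.1957     0.2174]
  [   0.7609     1.9565]
x = (I − A)⁻¹ d = adj(I−A)·d / det(I−A), with det(I−A) = 0.4600:
  x_L = (0.55·780 + 0.10·700) / 0.4600 = 499.00 / 0.4600 ≈ 1084.8
  x_B = (0.35·780 + 0.90·700) / 0.4600 = 903.00 / 0.4600 ≈ 1963.0

x_L = 1084.8, x_B = 1963.0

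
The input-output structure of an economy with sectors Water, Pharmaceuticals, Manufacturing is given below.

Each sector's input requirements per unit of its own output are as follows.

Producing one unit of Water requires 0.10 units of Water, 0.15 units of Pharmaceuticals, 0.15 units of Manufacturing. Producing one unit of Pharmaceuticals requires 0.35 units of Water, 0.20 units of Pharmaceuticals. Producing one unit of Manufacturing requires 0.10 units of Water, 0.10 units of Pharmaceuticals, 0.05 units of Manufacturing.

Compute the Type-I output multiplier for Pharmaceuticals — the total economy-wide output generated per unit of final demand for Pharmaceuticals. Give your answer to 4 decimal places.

m_2 = 1.9858

I − A =
  [   0.90    -0.35    -0.10]
  [  -0.15     0.80    -0.10]
  [  -0.15     0.00     0.95]
Cofactors of I−A, C_ij = (−1)^(i+j)·(minor ij) (rows/columns in the sector order above):
  C_11 = (0.80)(0.95) − (-0.10)(0.00) = 0.7600
  C_12 = −[(-0.15)(0.95) − (-0.10)(-0.15)] = 0.1575
  C_13 = (-0.15)(0.00) − (0.80)(-0.15) = 0.1200
  C_21 = −[(-0.35)(0.95) − (-0.10)(0.00)] = 0.3325
  C_22 = (0.90)(0.95) − (-0.10)(-0.15) = 0.8400
  C_23 = −[(0.90)(0.00) − (-0.35)(-0.15)] = 0.0525
  C_31 = (-0.35)(-0.10) − (-0.10)(0.80) = 0.1150
  C_32 = −[(0.90)(-0.10) − (-0.10)(-0.15)] = 0.1050
  C_33 = (0.90)(0.80) − (-0.35)(-0.15) = 0.6675
det(I−A) = Σ_j (I−A)_1j·C_1j = (0.90)(0.7600) + (-0.35)(0.1575) + (-0.10)(0.1200) = 0.616875
adj(I−A) = Cᵀ =
  [ 0.7600   0.3325   0.1150]
  [ 0.1575   0.8400   0.1050]
  [ 0.1200   0.0525   0.6675]
(I − A)⁻¹ = adj(I−A) / det(I−A) ≈
  [   1.23202     0.53901     0.18642]
  [   0.25532     1.36170     0.17021]
  [   0.19453     0.08511     1.08207]
The output multiplier for sector j is the column-j sum of the Leontief inverse (I − A)⁻¹ = adj(I−A) / det(I−A).
Column 2 of adj(I−A): (0.3325, 0.8400, 0.0525); det(I−A) = 0.616875.
m_2 = (0.3325 + 0.8400 + 0.0525) / 0.616875 = 1.225 / 0.616875 ≈ 1.9858.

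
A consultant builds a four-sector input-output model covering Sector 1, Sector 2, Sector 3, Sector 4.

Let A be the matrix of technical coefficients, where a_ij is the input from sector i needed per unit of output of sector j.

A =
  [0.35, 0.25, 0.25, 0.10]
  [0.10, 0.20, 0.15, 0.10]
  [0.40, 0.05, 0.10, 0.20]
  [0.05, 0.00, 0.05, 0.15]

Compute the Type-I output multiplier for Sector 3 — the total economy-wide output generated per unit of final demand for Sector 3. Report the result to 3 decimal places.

I − A =
  [   0.65    -0.25    -0.25    -0.10]
  [  -0.10     0.80    -0.15    -0.10]
  [  -0.40    -0.05     0.90    -0.20]
  [  -0.05     0.00    -0.05     0.85]
Compute the cofactors C_ij = (−1)^(i+j)·(3×3 minor ij) of I−A; the adjugate is their transpose:
adj(I−A) = Cᵀ =
  [ 0.597375   0.199625   0.207125   0.142500]
  [ 0.134500   0.396750   0.108375   0.088000]
  [ 0.284500   0.114875   0.415500   0.144750]
  [ 0.051875   0.018500   0.036625   0.344375]
det(I−A) = Σ_j (I−A)_1j·C_1j = (0.65)(0.597375) + (-0.25)(0.134500) + (-0.25)(0.284500) + (-0.10)(0.051875) = 0.27835625
(I − A)⁻¹ = adj(I−A) / det(I−A) ≈
  [   2.1461     0.7172     0.7441     0.5119]
  [   0.4832     1.4253     0.3893     0.3161]
  [   1.0221     0.4127     1.4927     0.5200]
  [   0.1864     0.0665     0.1316     1.2372]
The output multiplier for sector j is the column-j sum of the Leontief inverse (I − A)⁻¹ = adj(I−A) / det(I−A).
Column 3 of adj(I−A): (0.207125, 0.108375, 0.415500, 0.036625); det(I−A) = 0.27835625.
m_3 = (0.207125 + 0.108375 + 0.415500 + 0.036625) / 0.27835625 = 0.767625 / 0.27835625 ≈ 2.758.

m_3 = 2.758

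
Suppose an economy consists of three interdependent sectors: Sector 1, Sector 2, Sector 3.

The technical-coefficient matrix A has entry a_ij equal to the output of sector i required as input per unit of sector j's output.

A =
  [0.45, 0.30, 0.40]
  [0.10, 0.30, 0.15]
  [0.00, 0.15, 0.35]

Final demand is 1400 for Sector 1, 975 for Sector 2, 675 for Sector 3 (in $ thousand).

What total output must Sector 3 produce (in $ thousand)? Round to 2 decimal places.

x_3 = 1605.94

I − A =
  [   0.55    -0.30    -0.40]
  [  -0.10     0.70    -0.15]
  [   0.00    -0.15     0.65]
Cofactors of I−A, C_ij = (−1)^(i+j)·(minor ij) (rows/columns in the sector order above):
  C_11 = (0.70)(0.65) − (-0.15)(-0.15) = 0.4325
  C_12 = −[(-0.10)(0.65) − (-0.15)(0.00)] = 0.0650
  C_13 = (-0.10)(-0.15) − (0.70)(0.00) = 0.0150
  C_21 = −[(-0.30)(0.65) − (-0.40)(-0.15)] = 0.2550
  C_22 = (0.55)(0.65) − (-0.40)(0.00) = 0.3575
  C_23 = −[(0.55)(-0.15) − (-0.30)(0.00)] = 0.0825
  C_31 = (-0.30)(-0.15) − (-0.40)(0.70) = 0.3250
  C_32 = −[(0.55)(-0.15) − (-0.40)(-0.10)] = 0.1225
  C_33 = (0.55)(0.70) − (-0.30)(-0.10) = 0.3550
det(I−A) = Σ_j (I−A)_1j·C_1j = (0.55)(0.4325) + (-0.30)(0.0650) + (-0.40)(0.0150) = 0.212375
adj(I−A) = Cᵀ =
  [ 0.4325   0.2550   0.3250]
  [ 0.0650   0.3575   0.1225]
  [ 0.0150   0.0825   0.3550]
(I − A)⁻¹ = adj(I−A) / det(I−A) ≈
  [   2.0365     1.2007     1.5303]
  [   0.3061     1.6833     0.5768]
  [   0.0706     0.3885     1.6716]
x = (I − A)⁻¹ d = adj(I−A)·d / det(I−A), with det(I−A) = 0.212375:
  x_1 = (0.4325·1400 + 0.2550·975 + 0.3250·675) / 0.212375 = 1073.50 / 0.212375 ≈ 5054.74
  x_2 = (0.0650·1400 + 0.3575·975 + 0.1225·675) / 0.212375 = 522.25 / 0.212375 ≈ 2459.09
  x_3 = (0.0150·1400 + 0.0825·975 + 0.3550·675) / 0.212375 = 341.0625 / 0.212375 ≈ 1605.94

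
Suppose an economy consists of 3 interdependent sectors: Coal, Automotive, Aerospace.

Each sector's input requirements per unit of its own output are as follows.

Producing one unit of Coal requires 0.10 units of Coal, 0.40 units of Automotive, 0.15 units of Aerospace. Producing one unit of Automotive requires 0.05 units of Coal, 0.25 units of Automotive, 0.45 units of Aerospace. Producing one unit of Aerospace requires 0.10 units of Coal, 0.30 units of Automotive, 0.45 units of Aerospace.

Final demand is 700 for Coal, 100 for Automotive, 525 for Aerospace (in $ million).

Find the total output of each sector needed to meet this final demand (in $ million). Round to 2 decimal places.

x_1 = 1200.24, x_2 = 1911.94, x_3 = 2846.20

I − A =
  [   0.90    -0.05    -0.10]
  [  -0.40     0.75    -0.30]
  [  -0.15    -0.45     0.55]
Cofactors of I−A, C_ij = (−1)^(i+j)·(minor ij) (rows/columns in the sector order above):
  C_11 = (0.75)(0.55) − (-0.30)(-0.45) = 0.2775
  C_12 = −[(-0.40)(0.55) − (-0.30)(-0.15)] = 0.2650
  C_13 = (-0.40)(-0.45) − (0.75)(-0.15) = 0.2925
  C_21 = −[(-0.05)(0.55) − (-0.10)(-0.45)] = 0.0725
  C_22 = (0.90)(0.55) − (-0.10)(-0.15) = 0.4800
  C_23 = −[(0.90)(-0.45) − (-0.05)(-0.15)] = 0.4125
  C_31 = (-0.05)(-0.30) − (-0.10)(0.75) = 0.0900
  C_32 = −[(0.90)(-0.30) − (-0.10)(-0.40)] = 0.3100
  C_33 = (0.90)(0.75) − (-0.05)(-0.40) = 0.6550
det(I−A) = Σ_j (I−A)_1j·C_1j = (0.90)(0.2775) + (-0.05)(0.2650) + (-0.10)(0.2925) = 0.20725
adj(I−A) = Cᵀ =
  [ 0.2775   0.0725   0.0900]
  [ 0.2650   0.4800   0.3100]
  [ 0.2925   0.4125   0.6550]
(I − A)⁻¹ = adj(I−A) / det(I−A) ≈
  [   1.3390     0.3498     0.4343]
  [   1.2786     2.3160     1.4958]
  [   1.4113     1.9903     3.1604]
x = (I − A)⁻¹ d = adj(I−A)·d / det(I−A), with det(I−A) = 0.20725:
  x_1 = (0.2775·700 + 0.0725·100 + 0.0900·525) / 0.20725 = 248.75 / 0.20725 ≈ 1200.24
  x_2 = (0.2650·700 + 0.4800·100 + 0.3100·525) / 0.20725 = 396.25 / 0.20725 ≈ 1911.94
  x_3 = (0.2925·700 + 0.4125·100 + 0.6550·525) / 0.20725 = 589.875 / 0.20725 ≈ 2846.20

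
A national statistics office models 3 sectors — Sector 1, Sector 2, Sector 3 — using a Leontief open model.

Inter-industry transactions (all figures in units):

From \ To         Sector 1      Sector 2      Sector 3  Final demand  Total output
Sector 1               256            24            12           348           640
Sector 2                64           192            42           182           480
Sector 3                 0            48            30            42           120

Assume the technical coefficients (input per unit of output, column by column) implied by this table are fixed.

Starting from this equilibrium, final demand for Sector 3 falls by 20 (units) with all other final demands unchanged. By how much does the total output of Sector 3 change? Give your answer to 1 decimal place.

Δx_3 = -29.1

Technical coefficients a_ij = z_ij / X_j:
  a_11 = 256/640 = 0.40, a_21 = 64/640 = 0.10, a_31 = 0/640 = 0.00
  a_12 = 24/480 = 0.05, a_22 = 192/480 = 0.40, a_32 = 48/480 = 0.10
  a_13 = 12/120 = 0.10, a_23 = 42/120 = 0.35, a_33 = 30/120 = 0.25
I − A =
  [   0.60    -0.05    -0.10]
  [  -0.10     0.60    -0.35]
  [   0.00    -0.10     0.75]
Cofactors of I−A, C_ij = (−1)^(i+j)·(minor ij) (rows/columns in the sector order above):
  C_11 = (0.60)(0.75) − (-0.35)(-0.10) = 0.4150
  C_12 = −[(-0.10)(0.75) − (-0.35)(0.00)] = 0.0750
  C_13 = (-0.10)(-0.10) − (0.60)(0.00) = 0.0100
  C_21 = −[(-0.05)(0.75) − (-0.10)(-0.10)] = 0.0475
  C_22 = (0.60)(0.75) − (-0.10)(0.00) = 0.4500
  C_23 = −[(0.60)(-0.10) − (-0.05)(0.00)] = 0.0600
  C_31 = (-0.05)(-0.35) − (-0.10)(0.60) = 0.0775
  C_32 = −[(0.60)(-0.35) − (-0.10)(-0.10)] = 0.2200
  C_33 = (0.60)(0.60) − (-0.05)(-0.10) = 0.3550
det(I−A) = Σ_j (I−A)_1j·C_1j = (0.60)(0.4150) + (-0.05)(0.0750) + (-0.10)(0.0100) = 0.24425
adj(I−A) = Cᵀ =
  [ 0.4150   0.0475   0.0775]
  [ 0.0750   0.4500   0.2200]
  [ 0.0100   0.0600   0.3550]
(I − A)⁻¹ = adj(I−A) / det(I−A) ≈
  [   1.6991     0.1945     0.3173]
  [   0.3071     1.8424     0.9007]
  [   0.0409     0.2456     1.4534]
Δx = (I − A)⁻¹ Δd with Δd having -20 in the Sector 3 component and 0 elsewhere.
So Δx_3 = L_33 · (-20), where L_33 = adj(I−A)_33 / det(I−A) = 0.3550 / 0.24425.
Δx_3 = 0.3550 × (-20) / 0.24425 = -7.10 / 0.24425 ≈ -29.1.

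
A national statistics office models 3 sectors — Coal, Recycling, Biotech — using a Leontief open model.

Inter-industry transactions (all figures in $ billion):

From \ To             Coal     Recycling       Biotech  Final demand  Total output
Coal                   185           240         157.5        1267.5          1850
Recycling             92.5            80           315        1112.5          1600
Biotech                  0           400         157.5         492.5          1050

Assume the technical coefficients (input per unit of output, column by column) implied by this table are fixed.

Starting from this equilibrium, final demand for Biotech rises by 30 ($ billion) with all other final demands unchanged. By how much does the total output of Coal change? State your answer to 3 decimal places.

Technical coefficients a_ij = z_ij / X_j:
  a_11 = 185/1850 = 0.10, a_21 = 92.5/1850 = 0.05, a_31 = 0/1850 = 0.00
  a_12 = 240/1600 = 0.15, a_22 = 80/1600 = 0.05, a_32 = 400/1600 = 0.25
  a_13 = 157.5/1050 = 0.15, a_23 = 315/1050 = 0.30, a_33 = 157.5/1050 = 0.15
I − A =
  [   0.90    -0.15    -0.15]
  [  -0.05     0.95    -0.30]
  [   0.00    -0.25     0.85]
Cofactors of I−A, C_ij = (−1)^(i+j)·(minor ij) (rows/columns in the sector order above):
  C_11 = (0.95)(0.85) − (-0.30)(-0.25) = 0.7325
  C_12 = −[(-0.05)(0.85) − (-0.30)(0.00)] = 0.0425
  C_13 = (-0.05)(-0.25) − (0.95)(0.00) = 0.0125
  C_21 = −[(-0.15)(0.85) − (-0.15)(-0.25)] = 0.1650
  C_22 = (0.90)(0.85) − (-0.15)(0.00) = 0.7650
  C_23 = −[(0.90)(-0.25) − (-0.15)(0.00)] = 0.2250
  C_31 = (-0.15)(-0.30) − (-0.15)(0.95) = 0.1875
  C_32 = −[(0.90)(-0.30) − (-0.15)(-0.05)] = 0.2775
  C_33 = (0.90)(0.95) − (-0.15)(-0.05) = 0.8475
det(I−A) = Σ_j (I−A)_1j·C_1j = (0.90)(0.7325) + (-0.15)(0.0425) + (-0.15)(0.0125) = 0.6510
adj(I−A) = Cᵀ =
  [ 0.7325   0.1650   0.1875]
  [ 0.0425   0.7650   0.2775]
  [ 0.0125   0.2250   0.8475]
(I − A)⁻¹ = adj(I−A) / det(I−A) ≈
  [   1.1252     0.2535     0.2880]
  [   0.0653     1.1751     0.4263]
  [   0.0192     0.3456     1.3018]
Δx = (I − A)⁻¹ Δd with Δd having +30 in the Biotech component and 0 elsewhere.
So Δx_1 = L_13 · (+30), where L_13 = adj(I−A)_13 / det(I−A) = 0.1875 / 0.6510.
Δx_1 = 0.1875 × (+30) / 0.6510 = 5.625 / 0.6510 ≈ 8.641.

Δx_1 = 8.641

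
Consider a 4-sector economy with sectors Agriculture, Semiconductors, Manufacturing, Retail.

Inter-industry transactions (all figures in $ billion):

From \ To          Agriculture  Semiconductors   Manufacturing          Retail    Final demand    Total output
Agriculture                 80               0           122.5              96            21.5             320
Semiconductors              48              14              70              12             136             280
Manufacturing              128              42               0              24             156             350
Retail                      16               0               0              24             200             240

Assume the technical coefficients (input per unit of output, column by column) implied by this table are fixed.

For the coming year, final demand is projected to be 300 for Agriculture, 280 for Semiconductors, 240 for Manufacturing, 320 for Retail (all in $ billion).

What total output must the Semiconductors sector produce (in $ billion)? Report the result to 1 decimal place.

Technical coefficients a_ij = z_ij / X_j:
  a_AA = 80/320 = 0.25, a_SA = 48/320 = 0.15, a_MA = 128/320 = 0.40, a_RA = 16/320 = 0.05
  a_AS = 0/280 = 0.00, a_SS = 14/280 = 0.05, a_MS = 42/280 = 0.15, a_RS = 0/280 = 0.00
  a_AM = 122.5/350 = 0.35, a_SM = 70/350 = 0.20, a_MM = 0/350 = 0.00, a_RM = 0/350 = 0.00
  a_AR = 96/240 = 0.40, a_SR = 12/240 = 0.05, a_MR = 24/240 = 0.10, a_RR = 24/240 = 0.10
I − A =
  [   0.75     0.00    -0.35    -0.40]
  [  -0.15     0.95    -0.20    -0.05]
  [  -0.40    -0.15     1.00    -0.10]
  [  -0.05     0.00     0.00     0.90]
Compute the cofactors C_ij = (−1)^(i+j)·(3×3 minor ij) of I−A; the adjugate is their transpose:
adj(I−A) = Cᵀ =
  [ 0.828000   0.047250   0.299250   0.403875]
  [ 0.210500   0.527250   0.179125   0.142750]
  [ 0.367375   0.098250   0.622250   0.237875]
  [ 0.046000   0.002625   0.016625   0.549125]
det(I−A) = Σ_j (I−A)_1j·C_1j = (0.75)(0.828000) + (0.00)(0.210500) + (-0.35)(0.367375) + (-0.40)(0.046000) = 0.47401875
(I − A)⁻¹ = adj(I−A) / det(I−A) ≈
  [   1.7468     0.0997     0.6313     0.8520]
  [   0.4441     1.1123     0.3779     0.3011]
  [   0.7750     0.2073     1.3127     0.5018]
  [   0.0970     0.0055     0.0351     1.1584]
x = (I − A)⁻¹ d = adj(I−A)·d / det(I−A), with det(I−A) = 0.47401875:
  x_A = (0.828000·300 + 0.047250·280 + 0.299250·240 + 0.403875·320) / 0.47401875 = 462.69 / 0.47401875 ≈ 976.1
  x_S = (0.210500·300 + 0.527250·280 + 0.179125·240 + 0.142750·320) / 0.47401875 = 299.45 / 0.47401875 ≈ 631.7
  x_M = (0.367375·300 + 0.098250·280 + 0.622250·240 + 0.237875·320) / 0.47401875 = 363.1825 / 0.47401875 ≈ 766.2
  x_R = (0.046000·300 + 0.002625·280 + 0.016625·240 + 0.549125·320) / 0.47401875 = 194.245 / 0.47401875 ≈ 409.8

x_S = 631.7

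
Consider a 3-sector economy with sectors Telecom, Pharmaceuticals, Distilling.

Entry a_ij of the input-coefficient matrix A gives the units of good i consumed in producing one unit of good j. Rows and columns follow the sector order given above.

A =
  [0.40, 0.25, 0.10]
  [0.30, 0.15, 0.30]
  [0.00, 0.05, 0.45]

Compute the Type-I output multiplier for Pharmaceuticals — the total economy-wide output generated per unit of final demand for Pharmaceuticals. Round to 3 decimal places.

m_2 = 2.197

I − A =
  [   0.60    -0.25    -0.10]
  [  -0.30     0.85    -0.30]
  [   0.00    -0.05     0.55]
Cofactors of I−A, C_ij = (−1)^(i+j)·(minor ij) (rows/columns in the sector order above):
  C_11 = (0.85)(0.55) − (-0.30)(-0.05) = 0.4525
  C_12 = −[(-0.30)(0.55) − (-0.30)(0.00)] = 0.1650
  C_13 = (-0.30)(-0.05) − (0.85)(0.00) = 0.0150
  C_21 = −[(-0.25)(0.55) − (-0.10)(-0.05)] = 0.1425
  C_22 = (0.60)(0.55) − (-0.10)(0.00) = 0.3300
  C_23 = −[(0.60)(-0.05) − (-0.25)(0.00)] = 0.0300
  C_31 = (-0.25)(-0.30) − (-0.10)(0.85) = 0.1600
  C_32 = −[(0.60)(-0.30) − (-0.10)(-0.30)] = 0.2100
  C_33 = (0.60)(0.85) − (-0.25)(-0.30) = 0.4350
det(I−A) = Σ_j (I−A)_1j·C_1j = (0.60)(0.4525) + (-0.25)(0.1650) + (-0.10)(0.0150) = 0.22875
adj(I−A) = Cᵀ =
  [ 0.4525   0.1425   0.1600]
  [ 0.1650   0.3300   0.2100]
  [ 0.0150   0.0300   0.4350]
(I − A)⁻¹ = adj(I−A) / det(I−A) ≈
  [   1.9781     0.6230     0.6995]
  [   0.7213     1.4426     0.9180]
  [   0.0656     0.1311     1.9016]
The output multiplier for sector j is the column-j sum of the Leontief inverse (I − A)⁻¹ = adj(I−A) / det(I−A).
Column 2 of adj(I−A): (0.1425, 0.3300, 0.0300); det(I−A) = 0.22875.
m_2 = (0.1425 + 0.3300 + 0.0300) / 0.22875 = 0.5025 / 0.22875 ≈ 2.197.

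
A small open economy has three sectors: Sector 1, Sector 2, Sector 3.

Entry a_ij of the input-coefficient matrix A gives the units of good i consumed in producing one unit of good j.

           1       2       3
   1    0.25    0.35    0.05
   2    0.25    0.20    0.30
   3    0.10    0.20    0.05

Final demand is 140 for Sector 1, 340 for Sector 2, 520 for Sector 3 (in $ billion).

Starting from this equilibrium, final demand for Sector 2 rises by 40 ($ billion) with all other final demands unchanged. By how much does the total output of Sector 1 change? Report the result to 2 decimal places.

I − A =
  [   0.75    -0.35    -0.05]
  [  -0.25     0.80    -0.30]
  [  -0.10    -0.20     0.95]
Cofactors of I−A, C_ij = (−1)^(i+j)·(minor ij) (rows/columns in the sector order above):
  C_11 = (0.80)(0.95) − (-0.30)(-0.20) = 0.7000
  C_12 = −[(-0.25)(0.95) − (-0.30)(-0.10)] = 0.2675
  C_13 = (-0.25)(-0.20) − (0.80)(-0.10) = 0.1300
  C_21 = −[(-0.35)(0.95) − (-0.05)(-0.20)] = 0.3425
  C_22 = (0.75)(0.95) − (-0.05)(-0.10) = 0.7075
  C_23 = −[(0.75)(-0.20) − (-0.35)(-0.10)] = 0.1850
  C_31 = (-0.35)(-0.30) − (-0.05)(0.80) = 0.1450
  C_32 = −[(0.75)(-0.30) − (-0.05)(-0.25)] = 0.2375
  C_33 = (0.75)(0.80) − (-0.35)(-0.25) = 0.5125
det(I−A) = Σ_j (I−A)_1j·C_1j = (0.75)(0.7000) + (-0.35)(0.2675) + (-0.05)(0.1300) = 0.424875
adj(I−A) = Cᵀ =
  [ 0.7000   0.3425   0.1450]
  [ 0.2675   0.7075   0.2375]
  [ 0.1300   0.1850   0.5125]
(I − A)⁻¹ = adj(I−A) / det(I−A) ≈
  [   1.6475     0.8061     0.3413]
  [   0.6296     1.6652     0.5590]
  [   0.3060     0.4354     1.2062]
Δx = (I − A)⁻¹ Δd with Δd having +40 in the Sector 2 component and 0 elsewhere.
So Δx_1 = L_12 · (+40), where L_12 = adj(I−A)_12 / det(I−A) = 0.3425 / 0.424875.
Δx_1 = 0.3425 × (+40) / 0.424875 = 13.70 / 0.424875 ≈ 32.24.

Δx_1 = 32.24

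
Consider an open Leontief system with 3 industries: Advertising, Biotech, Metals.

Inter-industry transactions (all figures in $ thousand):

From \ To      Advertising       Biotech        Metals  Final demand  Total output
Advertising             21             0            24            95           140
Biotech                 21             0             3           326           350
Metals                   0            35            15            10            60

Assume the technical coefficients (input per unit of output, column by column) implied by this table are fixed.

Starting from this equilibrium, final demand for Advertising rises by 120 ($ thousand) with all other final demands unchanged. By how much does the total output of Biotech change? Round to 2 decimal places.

Δx_B = 21.52

Technical coefficients a_ij = z_ij / X_j:
  a_AA = 21/140 = 0.15, a_BA = 21/140 = 0.15, a_MA = 0/140 = 0.00
  a_AB = 0/350 = 0.00, a_BB = 0/350 = 0.00, a_MB = 35/350 = 0.10
  a_AM = 24/60 = 0.40, a_BM = 3/60 = 0.05, a_MM = 15/60 = 0.25
I − A =
  [   0.85     0.00    -0.40]
  [  -0.15     1.00    -0.05]
  [   0.00    -0.10     0.75]
Cofactors of I−A, C_ij = (−1)^(i+j)·(minor ij) (rows/columns in the sector order above):
  C_11 = (1.00)(0.75) − (-0.05)(-0.10) = 0.7450
  C_12 = −[(-0.15)(0.75) − (-0.05)(0.00)] = 0.1125
  C_13 = (-0.15)(-0.10) − (1.00)(0.00) = 0.0150
  C_21 = −[(0.00)(0.75) − (-0.40)(-0.10)] = 0.0400
  C_22 = (0.85)(0.75) − (-0.40)(0.00) = 0.6375
  C_23 = −[(0.85)(-0.10) − (0.00)(0.00)] = 0.0850
  C_31 = (0.00)(-0.05) − (-0.40)(1.00) = 0.4000
  C_32 = −[(0.85)(-0.05) − (-0.40)(-0.15)] = 0.1025
  C_33 = (0.85)(1.00) − (0.00)(-0.15) = 0.8500
det(I−A) = Σ_j (I−A)_1j·C_1j = (0.85)(0.7450) + (0.00)(0.1125) + (-0.40)(0.0150) = 0.62725
adj(I−A) = Cᵀ =
  [ 0.7450   0.0400   0.4000]
  [ 0.1125   0.6375   0.1025]
  [ 0.0150   0.0850   0.8500]
(I − A)⁻¹ = adj(I−A) / det(I−A) ≈
  [   1.1877     0.0638     0.6377]
  [   0.1794     1.0163     0.1634]
  [   0.0239     0.1355     1.3551]
Δx = (I − A)⁻¹ Δd with Δd having +120 in the Advertising component and 0 elsewhere.
So Δx_B = L_BA · (+120), where L_BA = adj(I−A)_BA / det(I−A) = 0.1125 / 0.62725.
Δx_B = 0.1125 × (+120) / 0.62725 = 13.50 / 0.62725 ≈ 21.52.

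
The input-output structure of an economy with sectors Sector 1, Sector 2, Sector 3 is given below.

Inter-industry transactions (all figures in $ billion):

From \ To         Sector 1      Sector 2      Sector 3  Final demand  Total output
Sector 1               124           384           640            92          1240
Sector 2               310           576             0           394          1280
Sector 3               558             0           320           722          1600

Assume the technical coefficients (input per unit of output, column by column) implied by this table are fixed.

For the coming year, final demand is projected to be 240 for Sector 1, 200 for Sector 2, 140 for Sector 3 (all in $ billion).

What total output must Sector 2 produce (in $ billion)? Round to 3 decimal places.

x_2 = 717.300

Technical coefficients a_ij = z_ij / X_j:
  a_11 = 124/1240 = 0.10, a_21 = 310/1240 = 0.25, a_31 = 558/1240 = 0.45
  a_12 = 384/1280 = 0.30, a_22 = 576/1280 = 0.45, a_32 = 0/1280 = 0.00
  a_13 = 640/1600 = 0.40, a_23 = 0/1600 = 0.00, a_33 = 320/1600 = 0.20
I − A =
  [   0.90    -0.30    -0.40]
  [  -0.25     0.55     0.00]
  [  -0.45     0.00     0.80]
Cofactors of I−A, C_ij = (−1)^(i+j)·(minor ij) (rows/columns in the sector order above):
  C_11 = (0.55)(0.80) − (0.00)(0.00) = 0.4400
  C_12 = −[(-0.25)(0.80) − (0.00)(-0.45)] = 0.2000
  C_13 = (-0.25)(0.00) − (0.55)(-0.45) = 0.2475
  C_21 = −[(-0.30)(0.80) − (-0.40)(0.00)] = 0.2400
  C_22 = (0.90)(0.80) − (-0.40)(-0.45) = 0.5400
  C_23 = −[(0.90)(0.00) − (-0.30)(-0.45)] = 0.1350
  C_31 = (-0.30)(0.00) − (-0.40)(0.55) = 0.2200
  C_32 = −[(0.90)(0.00) − (-0.40)(-0.25)] = 0.1000
  C_33 = (0.90)(0.55) − (-0.30)(-0.25) = 0.4200
det(I−A) = Σ_j (I−A)_1j·C_1j = (0.90)(0.4400) + (-0.30)(0.2000) + (-0.40)(0.2475) = 0.2370
adj(I−A) = Cᵀ =
  [ 0.4400   0.2400   0.2200]
  [ 0.2000   0.5400   0.1000]
  [ 0.2475   0.1350   0.4200]
(I − A)⁻¹ = adj(I−A) / det(I−A) ≈
  [   1.8565     1.0127     0.9283]
  [   0.8439     2.2785     0.4219]
  [   1.0443     0.5696     1.7722]
x = (I − A)⁻¹ d = adj(I−A)·d / det(I−A), with det(I−A) = 0.2370:
  x_1 = (0.4400·240 + 0.2400·200 + 0.2200·140) / 0.2370 = 184.40 / 0.2370 ≈ 778.059
  x_2 = (0.2000·240 + 0.5400·200 + 0.1000·140) / 0.2370 = 170.00 / 0.2370 ≈ 717.300
  x_3 = (0.2475·240 + 0.1350·200 + 0.4200·140) / 0.2370 = 145.20 / 0.2370 ≈ 612.658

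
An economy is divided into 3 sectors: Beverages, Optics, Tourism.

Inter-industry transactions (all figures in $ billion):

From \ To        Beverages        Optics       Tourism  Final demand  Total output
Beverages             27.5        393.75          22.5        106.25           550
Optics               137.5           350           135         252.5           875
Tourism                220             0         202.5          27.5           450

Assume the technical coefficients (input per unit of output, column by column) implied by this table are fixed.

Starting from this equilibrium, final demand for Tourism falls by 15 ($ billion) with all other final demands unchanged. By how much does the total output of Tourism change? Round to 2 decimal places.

Technical coefficients a_ij = z_ij / X_j:
  a_BB = 27.5/550 = 0.05, a_OB = 137.5/550 = 0.25, a_TB = 220/550 = 0.40
  a_BO = 393.75/875 = 0.45, a_OO = 350/875 = 0.40, a_TO = 0/875 = 0.00
  a_BT = 22.5/450 = 0.05, a_OT = 135/450 = 0.30, a_TT = 202.5/450 = 0.45
I − A =
  [   0.95    -0.45    -0.05]
  [  -0.25     0.60    -0.30]
  [  -0.40     0.00     0.55]
Cofactors of I−A, C_ij = (−1)^(i+j)·(minor ij) (rows/columns in the sector order above):
  C_11 = (0.60)(0.55) − (-0.30)(0.00) = 0.3300
  C_12 = −[(-0.25)(0.55) − (-0.30)(-0.40)] = 0.2575
  C_13 = (-0.25)(0.00) − (0.60)(-0.40) = 0.2400
  C_21 = −[(-0.45)(0.55) − (-0.05)(0.00)] = 0.2475
  C_22 = (0.95)(0.55) − (-0.05)(-0.40) = 0.5025
  C_23 = −[(0.95)(0.00) − (-0.45)(-0.40)] = 0.1800
  C_31 = (-0.45)(-0.30) − (-0.05)(0.60) = 0.1650
  C_32 = −[(0.95)(-0.30) − (-0.05)(-0.25)] = 0.2975
  C_33 = (0.95)(0.60) − (-0.45)(-0.25) = 0.4575
det(I−A) = Σ_j (I−A)_1j·C_1j = (0.95)(0.3300) + (-0.45)(0.2575) + (-0.05)(0.2400) = 0.185625
adj(I−A) = Cᵀ =
  [ 0.3300   0.2475   0.1650]
  [ 0.2575   0.5025   0.2975]
  [ 0.2400   0.1800   0.4575]
(I − A)⁻¹ = adj(I−A) / det(I−A) ≈
  [   1.7778     1.3333     0.8889]
  [   1.3872     2.7071     1.6027]
  [   1.2929     0.9697     2.4646]
Δx = (I − A)⁻¹ Δd with Δd having -15 in the Tourism component and 0 elsewhere.
So Δx_T = L_TT · (-15), where L_TT = adj(I−A)_TT / det(I−A) = 0.4575 / 0.185625.
Δx_T = 0.4575 × (-15) / 0.185625 = -6.8625 / 0.185625 ≈ -36.97.

Δx_T = -36.97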